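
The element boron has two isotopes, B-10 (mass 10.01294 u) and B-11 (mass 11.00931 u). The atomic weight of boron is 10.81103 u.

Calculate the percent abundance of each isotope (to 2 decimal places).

B-10: 19.90%, B-11: 80.10%

Let x be the fractional abundance of B-10; then B-11 has abundance 1 − x.
10.01294·x + 11.00931·(1 − x) = 10.81103
(10.01294 − 11.00931)·x = 10.81103 − 11.00931
x = -0.19828 / -0.99637 = 0.19900 → 19.90% B-10, 80.10% B-11.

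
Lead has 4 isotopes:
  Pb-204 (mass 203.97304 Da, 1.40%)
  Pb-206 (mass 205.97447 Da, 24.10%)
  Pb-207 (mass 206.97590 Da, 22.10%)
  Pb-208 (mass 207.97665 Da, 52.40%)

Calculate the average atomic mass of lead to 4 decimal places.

Average mass = Σ (abundance × isotope mass) = 0.0140 × 203.97304 + 0.2410 × 205.97447 + 0.2210 × 206.97590 + 0.5240 × 207.97665
= 2.855623 + 49.639847 + 45.741674 + 108.979765 = 207.216909 Da

207.2169 Da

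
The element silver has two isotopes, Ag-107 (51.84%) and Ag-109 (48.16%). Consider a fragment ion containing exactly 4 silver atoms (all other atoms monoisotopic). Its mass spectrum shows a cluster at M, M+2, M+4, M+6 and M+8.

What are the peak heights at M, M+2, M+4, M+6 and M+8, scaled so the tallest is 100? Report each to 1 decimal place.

Expanding (0.5184 + 0.4816)^4:
P(M) = 0.5184^4 = 0.072220
P(M+2) = 4 × 0.5184^3 × 0.4816^1 = 0.268375
P(M+4) = 6 × 0.5184^2 × 0.4816^2 = 0.373985
P(M+6) = 4 × 0.5184^1 × 0.4816^3 = 0.231624
P(M+8) = 0.4816^4 = 0.053795
The M+4 peak is largest (0.373985); scaling to 100 gives 19.3 : 71.8 : 100.0 : 61.9 : 14.4.

19.3 : 71.8 : 100.0 : 61.9 : 14.4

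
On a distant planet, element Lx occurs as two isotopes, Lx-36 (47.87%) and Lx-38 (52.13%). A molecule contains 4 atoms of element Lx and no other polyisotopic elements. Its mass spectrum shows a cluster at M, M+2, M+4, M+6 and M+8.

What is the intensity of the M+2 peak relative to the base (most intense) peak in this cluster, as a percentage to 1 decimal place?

61.2%

Binomial terms of (0.4787 + 0.5213)^4: M 0.0525, M+2 0.2287, M+4 0.3736, M+6 0.2713, M+8 0.0739 → M+4 is the base peak.
P(M+4) = C(4,2) × 0.4787^2 × 0.5213^2 = 6 × 0.22915369 × 0.27175369 = 0.373640 (base)
P(M+2) = C(4,1) × 0.4787^3 × 0.5213^1 = 4 × 0.10969587 × 0.5213 = 0.228738
Relative intensity = 0.228738 / 0.373640 × 100 = 61.2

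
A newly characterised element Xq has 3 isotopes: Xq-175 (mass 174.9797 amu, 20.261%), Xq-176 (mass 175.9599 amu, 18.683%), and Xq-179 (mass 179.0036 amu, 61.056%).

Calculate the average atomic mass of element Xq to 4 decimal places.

177.6197 amu

The abundance-weighted mean is 0.20261 × 174.9797 + 0.18683 × 175.9599 + 0.61056 × 179.0036
= 35.45264 + 32.87459 + 109.29244 = 177.61967 amu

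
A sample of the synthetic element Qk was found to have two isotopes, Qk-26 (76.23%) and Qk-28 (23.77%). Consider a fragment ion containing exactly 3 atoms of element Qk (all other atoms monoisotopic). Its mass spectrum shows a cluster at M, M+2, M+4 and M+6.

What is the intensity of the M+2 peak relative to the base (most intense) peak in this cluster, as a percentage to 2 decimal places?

93.55%

Term probabilities: M 0.4430, M+2 0.4144, M+4 0.1292, M+6 0.0134. Base peak = M.
P(M) = C(3,0) × 0.7623^3 × 0.2377^0 = 1 × 0.44297351 × 1.0000 = 0.442974 (base)
P(M+2) = C(3,1) × 0.7623^2 × 0.2377^1 = 3 × 0.58110129 × 0.2377 = 0.414383
Relative intensity = 0.414383 / 0.442974 × 100 = 93.55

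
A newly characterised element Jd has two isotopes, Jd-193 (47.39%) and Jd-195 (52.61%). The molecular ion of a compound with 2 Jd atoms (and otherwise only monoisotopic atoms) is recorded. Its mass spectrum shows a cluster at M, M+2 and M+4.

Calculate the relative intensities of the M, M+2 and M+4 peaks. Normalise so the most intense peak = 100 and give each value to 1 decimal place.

Each Jd atom is independently Jd-193 (p = 0.4739) or Jd-195 (q = 0.5261); the cluster is the binomial expansion (p + q)^2.
P(M) = 0.4739^2 = 0.224581
P(M+2) = 2 × 0.4739^1 × 0.5261^1 = 0.498638
P(M+4) = 0.5261^2 = 0.276781
The M+2 peak is largest (0.498638); scaling to 100 gives 45.0 : 100.0 : 55.5.

45.0 : 100.0 : 55.5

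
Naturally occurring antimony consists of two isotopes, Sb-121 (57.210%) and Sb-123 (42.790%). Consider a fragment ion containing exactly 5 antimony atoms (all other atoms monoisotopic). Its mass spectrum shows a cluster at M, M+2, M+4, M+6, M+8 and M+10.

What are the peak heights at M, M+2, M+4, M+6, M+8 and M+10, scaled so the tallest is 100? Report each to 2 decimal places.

The 5 Sb atoms are independent, so intensities follow the terms of (0.57210 + 0.42790)^5.
P(M) = 0.57210^5 = 0.061286
P(M+2) = 5 × 0.57210^4 × 0.42790^1 = 0.229192
P(M+4) = 10 × 0.57210^3 × 0.42790^2 = 0.342847
P(M+6) = 10 × 0.57210^2 × 0.42790^3 = 0.256431
P(M+8) = 5 × 0.57210^1 × 0.42790^4 = 0.095898
P(M+10) = 0.42790^5 = 0.014345
The M+4 peak is largest (0.342847); scaling to 100 gives 17.88 : 66.85 : 100.00 : 74.79 : 27.97 : 4.18.

17.88 : 66.85 : 100.00 : 74.79 : 27.97 : 4.18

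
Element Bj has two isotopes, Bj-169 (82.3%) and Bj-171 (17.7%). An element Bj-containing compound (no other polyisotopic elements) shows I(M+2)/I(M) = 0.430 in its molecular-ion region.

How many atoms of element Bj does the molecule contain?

2

For n independent Bj atoms, I(M+2)/I(M) = n · (abundance Bj-171) / (abundance Bj-169) = n · 0.177/0.823.
n = 0.430 × 0.823/0.177 = 2.00 ≈ 2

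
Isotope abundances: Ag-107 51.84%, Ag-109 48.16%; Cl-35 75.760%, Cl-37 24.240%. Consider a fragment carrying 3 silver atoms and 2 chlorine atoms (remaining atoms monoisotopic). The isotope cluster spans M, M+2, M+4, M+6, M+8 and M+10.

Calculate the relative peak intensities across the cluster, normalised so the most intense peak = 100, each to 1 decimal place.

Silver pattern (n=3): 0.13931407 : 0.38827347 : 0.36071085 : 0.11170161
Chlorine pattern (n=2): 0.57395776 : 0.36728448 : 0.05875776
Convolve the two distributions (both contribute in 2-u steps):
  M: 0.13931407×0.57395776 = 0.079960
  M+2: 0.13931407×0.36728448 + 0.38827347×0.57395776 = 0.274020
  M+4: 0.13931407×0.05875776 + 0.38827347×0.36728448 + 0.36071085×0.57395776 = 0.357825
  M+6: 0.38827347×0.05875776 + 0.36071085×0.36728448 + 0.11170161×0.57395776 = 0.219410
  M+8: 0.36071085×0.05875776 + 0.11170161×0.36728448 = 0.062221
  M+10: 0.11170161×0.05875776 = 0.006563
Scale to base peak (0.357825) = 100: 22.3 : 76.6 : 100.0 : 61.3 : 17.4 : 1.8

22.3 : 76.6 : 100.0 : 61.3 : 17.4 : 1.8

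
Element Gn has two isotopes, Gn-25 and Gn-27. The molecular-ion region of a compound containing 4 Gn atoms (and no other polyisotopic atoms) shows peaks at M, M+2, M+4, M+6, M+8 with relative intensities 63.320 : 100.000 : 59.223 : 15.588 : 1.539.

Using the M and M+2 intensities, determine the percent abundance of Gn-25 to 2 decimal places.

71.69%

Let p = fractional abundance of Gn-25. I(M+2)/I(M) = [C(4,1)·p^3·(1−p)] / p^4 = 4·(1−p)/p = 100.000/63.320 = 1.5793
(1−p)/p = 1.5793/4 = 0.3948  ⇒  p = 1/(1 + 0.3948) = 0.7169
Gn-25: 71.69%, Gn-27: 28.31%.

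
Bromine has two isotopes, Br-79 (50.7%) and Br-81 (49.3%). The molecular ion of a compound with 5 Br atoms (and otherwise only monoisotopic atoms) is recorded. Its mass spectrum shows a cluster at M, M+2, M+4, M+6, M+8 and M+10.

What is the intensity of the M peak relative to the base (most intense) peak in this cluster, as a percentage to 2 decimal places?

10.58%

Term probabilities: M 0.0335, M+2 0.1629, M+4 0.3168, M+6 0.3080, M+8 0.1497, M+10 0.0291. Base peak = M+4.
P(M+4) = C(5,2) × 0.507^3 × 0.493^2 = 10 × 0.13032384 × 0.243049 = 0.316751 (base)
P(M) = C(5,0) × 0.507^5 × 0.493^0 = 1 × 0.03349961 × 1.0000 = 0.033500
Relative intensity = 0.033500 / 0.316751 × 100 = 10.58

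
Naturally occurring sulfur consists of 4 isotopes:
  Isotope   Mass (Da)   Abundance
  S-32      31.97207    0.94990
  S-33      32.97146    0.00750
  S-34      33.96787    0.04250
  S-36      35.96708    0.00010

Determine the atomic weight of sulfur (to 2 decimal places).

32.06 Da

Average mass = Σ (abundance × isotope mass) = 0.94990 × 31.97207 + 0.00750 × 32.97146 + 0.04250 × 33.96787 + 0.00010 × 35.96708
= 30.370269 + 0.247286 + 1.443634 + 0.003597 = 32.064786 Da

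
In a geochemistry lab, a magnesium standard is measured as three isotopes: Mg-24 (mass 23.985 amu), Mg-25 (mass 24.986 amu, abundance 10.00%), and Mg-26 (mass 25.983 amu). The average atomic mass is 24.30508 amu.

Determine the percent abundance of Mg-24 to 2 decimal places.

Let x and y be the fractions of Mg-24 and Mg-26. Then x + y = 1 − 0.1000 = 0.9000 and 23.985x + 25.983y = 24.30508 − 0.1000×24.986 = 21.80648.
Substituting: 23.985x + 25.983(0.9000 − x) = 21.80648
(23.985 − 25.983)x = -1.57822  ⇒  x = 0.78990, y = 0.11010
Mg-24: 78.99%, Mg-26: 11.01%.

78.99%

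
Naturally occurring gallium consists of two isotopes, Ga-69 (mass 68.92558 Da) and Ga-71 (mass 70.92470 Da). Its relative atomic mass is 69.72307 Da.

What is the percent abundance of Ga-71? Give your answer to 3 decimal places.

With x = fraction of Ga-69 (so Ga-71 is 1 − x):
68.92558·x + 70.92470·(1 − x) = 69.72307
(68.92558 − 70.92470)·x = 69.72307 − 70.92470
x = -1.20163 / -1.99912 = 0.60108 → 60.108% Ga-69, 39.892% Ga-71.

39.892%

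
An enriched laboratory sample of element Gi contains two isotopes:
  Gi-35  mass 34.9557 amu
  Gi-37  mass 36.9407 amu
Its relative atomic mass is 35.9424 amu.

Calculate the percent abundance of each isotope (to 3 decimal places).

Writing the weighted mean with unknown fraction x of Gi-35:
34.9557·x + 36.9407·(1 − x) = 35.9424
(34.9557 − 36.9407)·x = 35.9424 − 36.9407
x = -0.9983 / -1.9850 = 0.50292 → 50.292% Gi-35, 49.708% Gi-37.

Gi-35: 50.292%, Gi-37: 49.708%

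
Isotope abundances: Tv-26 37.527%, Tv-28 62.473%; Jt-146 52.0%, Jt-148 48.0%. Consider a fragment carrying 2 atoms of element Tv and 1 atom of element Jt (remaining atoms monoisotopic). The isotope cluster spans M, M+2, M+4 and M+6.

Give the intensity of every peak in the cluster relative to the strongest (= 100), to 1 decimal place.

Element Tv pattern (n=2): 0.14082757 : 0.46888485 : 0.39028757
Element Jt pattern (n=1): 0.5200 : 0.4800
Convolve the two distributions (both contribute in 2-u steps):
  M: 0.14082757×0.5200 = 0.073230
  M+2: 0.14082757×0.4800 + 0.46888485×0.5200 = 0.311417
  M+4: 0.46888485×0.4800 + 0.39028757×0.5200 = 0.428014
  M+6: 0.39028757×0.4800 = 0.187338
Scale to base peak (0.428014) = 100: 17.1 : 72.8 : 100.0 : 43.8

17.1 : 72.8 : 100.0 : 43.8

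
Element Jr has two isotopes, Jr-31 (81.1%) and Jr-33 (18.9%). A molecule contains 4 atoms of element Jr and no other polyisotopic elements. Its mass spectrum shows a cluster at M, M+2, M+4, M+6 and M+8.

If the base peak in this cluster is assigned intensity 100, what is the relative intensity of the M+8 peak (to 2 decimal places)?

Binomial terms of (0.811 + 0.189)^4: M 0.4326, M+2 0.4033, M+4 0.1410, M+6 0.0219, M+8 0.0013 → M is the base peak.
P(M) = C(4,0) × 0.811^4 × 0.189^0 = 1 × 0.43259691 × 1.0000 = 0.432597 (base)
P(M+8) = C(4,4) × 0.811^0 × 0.189^4 = 1 × 1.0000 × 0.00127599 = 0.001276
Relative intensity = 0.001276 / 0.432597 × 100 = 0.29

0.29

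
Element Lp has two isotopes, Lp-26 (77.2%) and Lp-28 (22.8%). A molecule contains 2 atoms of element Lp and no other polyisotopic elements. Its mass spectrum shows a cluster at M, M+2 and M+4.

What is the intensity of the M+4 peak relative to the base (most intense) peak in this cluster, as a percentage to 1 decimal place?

Term probabilities: M 0.5960, M+2 0.3520, M+4 0.0520. Base peak = M.
P(M) = C(2,0) × 0.772^2 × 0.228^0 = 1 × 0.595984 × 1.0000 = 0.595984 (base)
P(M+4) = C(2,2) × 0.772^0 × 0.228^2 = 1 × 1.0000 × 0.051984 = 0.051984
Relative intensity = 0.051984 / 0.595984 × 100 = 8.7

8.7%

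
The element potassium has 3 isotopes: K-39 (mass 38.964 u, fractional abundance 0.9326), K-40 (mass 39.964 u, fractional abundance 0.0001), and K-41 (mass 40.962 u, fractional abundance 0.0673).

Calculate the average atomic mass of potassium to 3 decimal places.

Weight each isotope mass by its fractional abundance: 0.9326 × 38.964 + 0.0001 × 39.964 + 0.0673 × 40.962
= 36.3378 + 0.0040 + 2.7567 = 39.0985 u

39.099 u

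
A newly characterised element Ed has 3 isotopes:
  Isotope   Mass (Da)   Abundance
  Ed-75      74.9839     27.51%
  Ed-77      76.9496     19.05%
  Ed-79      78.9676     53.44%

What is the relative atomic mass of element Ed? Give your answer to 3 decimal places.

Ar = Σ fᵢ·mᵢ = 0.2751 × 74.9839 + 0.1905 × 76.9496 + 0.5344 × 78.9676
= 20.62807 + 14.65890 + 42.20029 = 77.48726 Da

77.487 Da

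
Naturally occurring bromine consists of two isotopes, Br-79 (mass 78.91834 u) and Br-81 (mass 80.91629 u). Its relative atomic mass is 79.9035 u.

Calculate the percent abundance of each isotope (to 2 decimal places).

Br-79: 50.69%, Br-81: 49.31%

With x = fraction of Br-79 (so Br-81 is 1 − x):
78.91834·x + 80.91629·(1 − x) = 79.9035
(78.91834 − 80.91629)·x = 79.9035 − 80.91629
x = -1.01279 / -1.99795 = 0.50691 → 50.69% Br-79, 49.31% Br-81.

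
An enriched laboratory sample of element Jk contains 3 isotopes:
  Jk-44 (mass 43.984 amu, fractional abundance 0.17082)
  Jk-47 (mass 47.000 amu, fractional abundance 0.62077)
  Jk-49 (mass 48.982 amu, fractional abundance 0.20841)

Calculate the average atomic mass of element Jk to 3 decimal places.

The abundance-weighted mean is 0.17082 × 43.984 + 0.62077 × 47.000 + 0.20841 × 48.982
= 7.5133 + 29.1762 + 10.2083 = 46.8978 amu

46.898 amu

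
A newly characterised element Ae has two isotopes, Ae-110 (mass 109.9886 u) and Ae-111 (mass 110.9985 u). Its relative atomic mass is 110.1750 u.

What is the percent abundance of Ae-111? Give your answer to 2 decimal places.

Let x be the fractional abundance of Ae-110; then Ae-111 has abundance 1 − x.
109.9886·x + 110.9985·(1 − x) = 110.1750
(109.9886 − 110.9985)·x = 110.1750 − 110.9985
x = -0.8235 / -1.0099 = 0.81543 → 81.54% Ae-110, 18.46% Ae-111.

18.46%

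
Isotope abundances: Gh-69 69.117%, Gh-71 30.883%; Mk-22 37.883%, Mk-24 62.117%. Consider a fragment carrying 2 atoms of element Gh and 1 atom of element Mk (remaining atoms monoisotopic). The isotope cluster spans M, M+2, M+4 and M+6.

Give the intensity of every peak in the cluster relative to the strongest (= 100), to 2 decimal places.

39.47 : 100.00 : 65.72 : 12.92

Element Gh pattern (n=2): 0.47771597 : 0.42690806 : 0.09537597
Element Mk pattern (n=1): 0.37883 : 0.62117
Convolve the two distributions (both contribute in 2-u steps):
  M: 0.47771597×0.37883 = 0.180973
  M+2: 0.47771597×0.62117 + 0.42690806×0.37883 = 0.458468
  M+4: 0.42690806×0.62117 + 0.09537597×0.37883 = 0.301314
  M+6: 0.09537597×0.62117 = 0.059245
Scale to base peak (0.458468) = 100: 39.47 : 100.00 : 65.72 : 12.92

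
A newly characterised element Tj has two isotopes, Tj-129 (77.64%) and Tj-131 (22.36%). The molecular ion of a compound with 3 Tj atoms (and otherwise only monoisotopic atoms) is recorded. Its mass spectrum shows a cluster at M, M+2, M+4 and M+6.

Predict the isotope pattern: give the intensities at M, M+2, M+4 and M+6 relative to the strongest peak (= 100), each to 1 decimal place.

The 3 Tj atoms are independent, so intensities follow the terms of (0.7764 + 0.2236)^3.
P(M) = 0.7764^3 = 0.468012
P(M+2) = 3 × 0.7764^2 × 0.2236^1 = 0.404356
P(M+4) = 3 × 0.7764^1 × 0.2236^2 = 0.116453
P(M+6) = 0.2236^3 = 0.011179
The M peak is largest (0.468012); scaling to 100 gives 100.0 : 86.4 : 24.9 : 2.4.

100.0 : 86.4 : 24.9 : 2.4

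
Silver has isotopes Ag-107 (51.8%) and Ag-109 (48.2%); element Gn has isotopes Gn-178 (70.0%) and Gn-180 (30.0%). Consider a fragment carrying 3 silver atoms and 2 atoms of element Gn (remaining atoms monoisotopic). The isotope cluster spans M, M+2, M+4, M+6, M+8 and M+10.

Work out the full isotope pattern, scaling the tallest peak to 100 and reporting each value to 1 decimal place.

Silver pattern (n=3): 0.13899183 : 0.3879965 : 0.3610315 : 0.11198017
Element Gn pattern (n=2): 0.4900 : 0.4200 : 0.0900
Convolve the two distributions (both contribute in 2-u steps):
  M: 0.13899183×0.4900 = 0.068106
  M+2: 0.13899183×0.4200 + 0.3879965×0.4900 = 0.248495
  M+4: 0.13899183×0.0900 + 0.3879965×0.4200 + 0.3610315×0.4900 = 0.352373
  M+6: 0.3879965×0.0900 + 0.3610315×0.4200 + 0.11198017×0.4900 = 0.241423
  M+8: 0.3610315×0.0900 + 0.11198017×0.4200 = 0.079525
  M+10: 0.11198017×0.0900 = 0.010078
Scale to base peak (0.352373) = 100: 19.3 : 70.5 : 100.0 : 68.5 : 22.6 : 2.9

19.3 : 70.5 : 100.0 : 68.5 : 22.6 : 2.9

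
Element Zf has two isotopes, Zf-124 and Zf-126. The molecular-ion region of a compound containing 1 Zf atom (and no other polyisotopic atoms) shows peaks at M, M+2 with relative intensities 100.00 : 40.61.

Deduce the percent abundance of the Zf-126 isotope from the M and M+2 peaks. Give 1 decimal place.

If p is the fraction of Zf that is Zf-124, then I(M+2)/I(M) = [C(1,1)·p^0·(1−p)] / p^1 = 1·(1−p)/p = 40.61/100.00 = 0.4061
(1−p)/p = 0.4061/1 = 0.4061  ⇒  p = 1/(1 + 0.4061) = 0.7112
Zf-124: 71.1%, Zf-126: 28.9%.

28.9%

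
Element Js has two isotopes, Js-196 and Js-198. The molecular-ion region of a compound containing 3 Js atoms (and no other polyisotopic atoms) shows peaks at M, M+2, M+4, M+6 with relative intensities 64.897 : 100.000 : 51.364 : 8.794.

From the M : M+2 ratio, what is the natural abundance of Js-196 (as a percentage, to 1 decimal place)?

66.1%

Let p = fractional abundance of Js-196. I(M+2)/I(M) = [C(3,1)·p^2·(1−p)] / p^3 = 3·(1−p)/p = 100.000/64.897 = 1.5409
(1−p)/p = 1.5409/3 = 0.5136  ⇒  p = 1/(1 + 0.5136) = 0.6607
Js-196: 66.1%, Js-198: 33.9%.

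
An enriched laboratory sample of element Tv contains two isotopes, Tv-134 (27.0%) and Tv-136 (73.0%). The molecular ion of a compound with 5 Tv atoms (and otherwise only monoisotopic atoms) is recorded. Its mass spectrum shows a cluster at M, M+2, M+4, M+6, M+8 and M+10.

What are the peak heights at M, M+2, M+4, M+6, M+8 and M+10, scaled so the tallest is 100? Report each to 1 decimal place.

Expanding (0.270 + 0.730)^5:
P(M) = 0.270^5 = 0.001435
P(M+2) = 5 × 0.270^4 × 0.730^1 = 0.019398
P(M+4) = 10 × 0.270^3 × 0.730^2 = 0.104891
P(M+6) = 10 × 0.270^2 × 0.730^3 = 0.283593
P(M+8) = 5 × 0.270^1 × 0.730^4 = 0.383376
P(M+10) = 0.730^5 = 0.207307
The M+8 peak is largest (0.383376); scaling to 100 gives 0.4 : 5.1 : 27.4 : 74.0 : 100.0 : 54.1.

0.4 : 5.1 : 27.4 : 74.0 : 100.0 : 54.1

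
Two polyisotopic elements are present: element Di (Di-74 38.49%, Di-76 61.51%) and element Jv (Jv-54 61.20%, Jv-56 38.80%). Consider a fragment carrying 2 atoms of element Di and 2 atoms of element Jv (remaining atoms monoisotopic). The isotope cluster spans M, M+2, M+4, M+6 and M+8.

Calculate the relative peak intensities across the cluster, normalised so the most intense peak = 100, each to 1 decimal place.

Element Di pattern (n=2): 0.14814801 : 0.47350398 : 0.37834801
Element Jv pattern (n=2): 0.374544 : 0.474912 : 0.150544
Convolve the two distributions (both contribute in 2-u steps):
  M: 0.14814801×0.374544 = 0.055488
  M+2: 0.14814801×0.474912 + 0.47350398×0.374544 = 0.247705
  M+4: 0.14814801×0.150544 + 0.47350398×0.474912 + 0.37834801×0.374544 = 0.388883
  M+6: 0.47350398×0.150544 + 0.37834801×0.474912 = 0.250965
  M+8: 0.37834801×0.150544 = 0.056958
Scale to base peak (0.388883) = 100: 14.3 : 63.7 : 100.0 : 64.5 : 14.6

14.3 : 63.7 : 100.0 : 64.5 : 14.6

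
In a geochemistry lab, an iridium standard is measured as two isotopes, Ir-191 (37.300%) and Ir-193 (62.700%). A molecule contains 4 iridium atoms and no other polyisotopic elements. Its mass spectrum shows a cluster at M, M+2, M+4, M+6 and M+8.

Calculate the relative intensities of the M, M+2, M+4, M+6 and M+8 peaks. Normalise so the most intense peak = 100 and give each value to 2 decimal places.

Expanding (0.37300 + 0.62700)^4:
P(M) = 0.37300^4 = 0.019357
P(M+2) = 4 × 0.37300^3 × 0.62700^1 = 0.130153
P(M+4) = 6 × 0.37300^2 × 0.62700^2 = 0.328174
P(M+6) = 4 × 0.37300^1 × 0.62700^3 = 0.367766
P(M+8) = 0.62700^4 = 0.154550
The M+6 peak is largest (0.367766); scaling to 100 gives 5.26 : 35.39 : 89.23 : 100.00 : 42.02.

5.26 : 35.39 : 89.23 : 100.00 : 42.02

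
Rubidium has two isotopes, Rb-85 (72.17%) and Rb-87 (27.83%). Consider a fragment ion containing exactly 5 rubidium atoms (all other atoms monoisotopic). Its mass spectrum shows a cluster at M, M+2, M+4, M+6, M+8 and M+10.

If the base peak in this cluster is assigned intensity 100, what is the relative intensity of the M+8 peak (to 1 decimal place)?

Binomial terms of (0.7217 + 0.2783)^5: M 0.1958, M+2 0.3775, M+4 0.2911, M+6 0.1123, M+8 0.0216, M+10 0.0017 → M+2 is the base peak.
P(M+2) = C(5,1) × 0.7217^4 × 0.2783^1 = 5 × 0.27128565 × 0.2783 = 0.377494 (base)
P(M+8) = C(5,4) × 0.7217^1 × 0.2783^4 = 5 × 0.7217 × 0.00599864 = 0.021646
Relative intensity = 0.021646 / 0.377494 × 100 = 5.7

5.7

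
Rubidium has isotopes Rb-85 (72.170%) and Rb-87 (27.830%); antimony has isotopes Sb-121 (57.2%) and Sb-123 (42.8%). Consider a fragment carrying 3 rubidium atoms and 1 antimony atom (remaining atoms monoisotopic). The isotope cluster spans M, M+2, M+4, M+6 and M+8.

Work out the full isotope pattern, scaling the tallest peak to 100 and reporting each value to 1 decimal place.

Rubidium pattern (n=3): 0.37589809 : 0.43485841 : 0.16768892 : 0.02155458
Antimony pattern (n=1): 0.5720 : 0.4280
Convolve the two distributions (both contribute in 2-u steps):
  M: 0.37589809×0.5720 = 0.215014
  M+2: 0.37589809×0.4280 + 0.43485841×0.5720 = 0.409623
  M+4: 0.43485841×0.4280 + 0.16768892×0.5720 = 0.282037
  M+6: 0.16768892×0.4280 + 0.02155458×0.5720 = 0.084100
  M+8: 0.02155458×0.4280 = 0.009225
Scale to base peak (0.409623) = 100: 52.5 : 100.0 : 68.9 : 20.5 : 2.3

52.5 : 100.0 : 68.9 : 20.5 : 2.3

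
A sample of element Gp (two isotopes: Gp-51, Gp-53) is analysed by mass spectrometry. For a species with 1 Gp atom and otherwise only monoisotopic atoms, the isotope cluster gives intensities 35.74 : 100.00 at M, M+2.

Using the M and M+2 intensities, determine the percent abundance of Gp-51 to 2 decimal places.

If p is the fraction of Gp that is Gp-51, then I(M+2)/I(M) = [C(1,1)·p^0·(1−p)] / p^1 = 1·(1−p)/p = 100.00/35.74 = 2.7980
(1−p)/p = 2.7980/1 = 2.7980  ⇒  p = 1/(1 + 2.7980) = 0.2633
Gp-51: 26.33%, Gp-53: 73.67%.

26.33%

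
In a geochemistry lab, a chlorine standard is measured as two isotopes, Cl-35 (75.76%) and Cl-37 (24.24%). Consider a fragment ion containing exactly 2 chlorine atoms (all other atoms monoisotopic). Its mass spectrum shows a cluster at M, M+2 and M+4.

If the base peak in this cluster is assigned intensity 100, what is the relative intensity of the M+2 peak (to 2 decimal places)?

(0.7576 + 0.2424)^2 gives M 0.5740, M+2 0.3673, M+4 0.0588; the largest is M.
P(M) = C(2,0) × 0.7576^2 × 0.2424^0 = 1 × 0.57395776 × 1.0000 = 0.573958 (base)
P(M+2) = C(2,1) × 0.7576^1 × 0.2424^1 = 2 × 0.7576 × 0.2424 = 0.367284
Relative intensity = 0.367284 / 0.573958 × 100 = 63.99

63.99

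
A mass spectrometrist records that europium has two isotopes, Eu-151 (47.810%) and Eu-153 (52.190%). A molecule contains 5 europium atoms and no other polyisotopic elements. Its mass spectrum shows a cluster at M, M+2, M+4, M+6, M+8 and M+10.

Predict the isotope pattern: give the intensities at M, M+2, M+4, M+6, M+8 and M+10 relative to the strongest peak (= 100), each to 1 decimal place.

Expanding (0.47810 + 0.52190)^5:
P(M) = 0.47810^5 = 0.024980
P(M+2) = 5 × 0.47810^4 × 0.52190^1 = 0.136343
P(M+4) = 10 × 0.47810^3 × 0.52190^2 = 0.297667
P(M+6) = 10 × 0.47810^2 × 0.52190^3 = 0.324937
P(M+8) = 5 × 0.47810^1 × 0.52190^4 = 0.177353
P(M+10) = 0.52190^5 = 0.038720
The M+6 peak is largest (0.324937); scaling to 100 gives 7.7 : 42.0 : 91.6 : 100.0 : 54.6 : 11.9.

7.7 : 42.0 : 91.6 : 100.0 : 54.6 : 11.9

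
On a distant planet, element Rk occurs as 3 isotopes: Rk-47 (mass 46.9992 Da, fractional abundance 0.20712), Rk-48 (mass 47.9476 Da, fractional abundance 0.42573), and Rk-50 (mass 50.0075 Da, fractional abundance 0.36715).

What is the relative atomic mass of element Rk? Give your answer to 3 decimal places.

Ar = Σ fᵢ·mᵢ = 0.20712 × 46.9992 + 0.42573 × 47.9476 + 0.36715 × 50.0075
= 9.73447 + 20.41273 + 18.36025 = 48.50745 Da

48.507 Da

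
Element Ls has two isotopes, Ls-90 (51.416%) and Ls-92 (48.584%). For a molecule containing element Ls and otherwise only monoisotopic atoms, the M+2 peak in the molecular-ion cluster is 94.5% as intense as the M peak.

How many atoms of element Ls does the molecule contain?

1

For n independent Ls atoms, I(M+2)/I(M) = n · (abundance Ls-92) / (abundance Ls-90) = n · 0.48584/0.51416.
n = 0.945 × 0.51416/0.48584 = 1.00 ≈ 1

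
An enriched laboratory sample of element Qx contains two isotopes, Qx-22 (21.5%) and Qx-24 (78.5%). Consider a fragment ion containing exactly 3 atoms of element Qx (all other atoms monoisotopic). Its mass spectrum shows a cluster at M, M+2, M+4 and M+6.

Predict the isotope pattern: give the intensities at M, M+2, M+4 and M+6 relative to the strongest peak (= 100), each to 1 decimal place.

2.1 : 22.5 : 82.2 : 100.0

Each Qx atom is independently Qx-22 (p = 0.215) or Qx-24 (q = 0.785); the cluster is the binomial expansion (p + q)^3.
P(M) = 0.215^3 = 0.009938
P(M+2) = 3 × 0.215^2 × 0.785^1 = 0.108860
P(M+4) = 3 × 0.215^1 × 0.785^2 = 0.397465
P(M+6) = 0.785^3 = 0.483737
The M+6 peak is largest (0.483737); scaling to 100 gives 2.1 : 22.5 : 82.2 : 100.0.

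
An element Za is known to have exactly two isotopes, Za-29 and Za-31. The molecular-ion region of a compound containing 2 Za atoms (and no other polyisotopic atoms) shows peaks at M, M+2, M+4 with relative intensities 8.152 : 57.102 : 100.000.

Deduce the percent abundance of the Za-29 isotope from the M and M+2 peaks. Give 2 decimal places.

Write p for the Za-29 fraction. I(M+2)/I(M) = [C(2,1)·p^1·(1−p)] / p^2 = 2·(1−p)/p = 57.102/8.152 = 7.0047
(1−p)/p = 7.0047/2 = 3.5023  ⇒  p = 1/(1 + 3.5023) = 0.2221
Za-29: 22.21%, Za-31: 77.79%.

22.21%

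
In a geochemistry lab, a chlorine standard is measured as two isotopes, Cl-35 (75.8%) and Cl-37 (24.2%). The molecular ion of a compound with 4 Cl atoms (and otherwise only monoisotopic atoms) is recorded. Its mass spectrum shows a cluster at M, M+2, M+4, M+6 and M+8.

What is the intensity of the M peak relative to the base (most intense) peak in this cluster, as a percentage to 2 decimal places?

78.31%

Binomial terms of (0.758 + 0.242)^4: M 0.3301, M+2 0.4216, M+4 0.2019, M+6 0.0430, M+8 0.0034 → M+2 is the base peak.
P(M+2) = C(4,1) × 0.758^3 × 0.242^1 = 4 × 0.43551951 × 0.2420 = 0.421583 (base)
P(M) = C(4,0) × 0.758^4 × 0.242^0 = 1 × 0.33012379 × 1.0000 = 0.330124
Relative intensity = 0.330124 / 0.421583 × 100 = 78.31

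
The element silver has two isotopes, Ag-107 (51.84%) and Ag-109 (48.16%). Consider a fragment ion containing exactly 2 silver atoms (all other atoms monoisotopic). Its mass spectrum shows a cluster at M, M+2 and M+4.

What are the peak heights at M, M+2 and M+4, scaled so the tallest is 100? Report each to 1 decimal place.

53.8 : 100.0 : 46.5

Each Ag atom is independently Ag-107 (p = 0.5184) or Ag-109 (q = 0.4816); the cluster is the binomial expansion (p + q)^2.
P(M) = 0.5184^2 = 0.268739
P(M+2) = 2 × 0.5184^1 × 0.4816^1 = 0.499323
P(M+4) = 0.4816^2 = 0.231939
The M+2 peak is largest (0.499323); scaling to 100 gives 53.8 : 100.0 : 46.5.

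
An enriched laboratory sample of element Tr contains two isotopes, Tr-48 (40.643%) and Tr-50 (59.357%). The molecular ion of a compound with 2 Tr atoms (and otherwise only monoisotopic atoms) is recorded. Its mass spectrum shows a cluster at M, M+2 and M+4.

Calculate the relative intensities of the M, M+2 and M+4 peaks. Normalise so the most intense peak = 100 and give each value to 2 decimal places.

Expanding (0.40643 + 0.59357)^2:
P(M) = 0.40643^2 = 0.165185
P(M+2) = 2 × 0.40643^1 × 0.59357^1 = 0.482489
P(M+4) = 0.59357^2 = 0.352325
The M+2 peak is largest (0.482489); scaling to 100 gives 34.24 : 100.00 : 73.02.

34.24 : 100.00 : 73.02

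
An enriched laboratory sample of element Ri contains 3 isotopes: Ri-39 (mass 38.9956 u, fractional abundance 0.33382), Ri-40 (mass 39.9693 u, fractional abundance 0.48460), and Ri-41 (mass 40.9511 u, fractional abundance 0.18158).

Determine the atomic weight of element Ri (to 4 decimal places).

39.8225 u

The abundance-weighted mean is 0.33382 × 38.9956 + 0.48460 × 39.9693 + 0.18158 × 40.9511
= 13.01751 + 19.36912 + 7.43590 = 39.82253 u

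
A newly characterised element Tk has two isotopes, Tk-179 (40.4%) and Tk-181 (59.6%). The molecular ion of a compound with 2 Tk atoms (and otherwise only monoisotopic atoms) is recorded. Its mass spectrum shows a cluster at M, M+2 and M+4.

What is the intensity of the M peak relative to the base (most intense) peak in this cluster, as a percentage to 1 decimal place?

(0.404 + 0.596)^2 gives M 0.1632, M+2 0.4816, M+4 0.3552; the largest is M+2.
P(M+2) = C(2,1) × 0.404^1 × 0.596^1 = 2 × 0.4040 × 0.5960 = 0.481568 (base)
P(M) = C(2,0) × 0.404^2 × 0.596^0 = 1 × 0.163216 × 1.0000 = 0.163216
Relative intensity = 0.163216 / 0.481568 × 100 = 33.9

33.9%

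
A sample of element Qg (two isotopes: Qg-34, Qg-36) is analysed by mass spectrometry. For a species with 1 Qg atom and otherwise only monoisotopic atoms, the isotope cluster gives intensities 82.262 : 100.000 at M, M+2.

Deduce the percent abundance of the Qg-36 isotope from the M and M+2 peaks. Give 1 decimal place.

Write p for the Qg-34 fraction. I(M+2)/I(M) = [C(1,1)·p^0·(1−p)] / p^1 = 1·(1−p)/p = 100.000/82.262 = 1.2156
(1−p)/p = 1.2156/1 = 1.2156  ⇒  p = 1/(1 + 1.2156) = 0.4513
Qg-34: 45.1%, Qg-36: 54.9%.

54.9%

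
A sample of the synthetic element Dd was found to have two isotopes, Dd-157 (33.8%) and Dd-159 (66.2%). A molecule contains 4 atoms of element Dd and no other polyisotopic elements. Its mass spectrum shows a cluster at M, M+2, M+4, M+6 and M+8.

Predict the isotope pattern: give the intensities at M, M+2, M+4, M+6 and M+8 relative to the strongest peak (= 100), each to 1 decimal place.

3.3 : 26.1 : 76.6 : 100.0 : 49.0

The 4 Dd atoms are independent, so intensities follow the terms of (0.338 + 0.662)^4.
P(M) = 0.338^4 = 0.013052
P(M+2) = 4 × 0.338^3 × 0.662^1 = 0.102251
P(M+4) = 6 × 0.338^2 × 0.662^2 = 0.300400
P(M+6) = 4 × 0.338^1 × 0.662^3 = 0.392239
P(M+8) = 0.662^4 = 0.192058
The M+6 peak is largest (0.392239); scaling to 100 gives 3.3 : 26.1 : 76.6 : 100.0 : 49.0.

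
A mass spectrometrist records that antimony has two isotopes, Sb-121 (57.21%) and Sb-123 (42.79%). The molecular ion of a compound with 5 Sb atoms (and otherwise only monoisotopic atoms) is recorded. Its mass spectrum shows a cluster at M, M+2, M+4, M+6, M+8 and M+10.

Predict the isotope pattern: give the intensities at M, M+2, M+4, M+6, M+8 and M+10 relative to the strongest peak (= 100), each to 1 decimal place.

17.9 : 66.8 : 100.0 : 74.8 : 28.0 : 4.2

The 5 Sb atoms are independent, so intensities follow the terms of (0.5721 + 0.4279)^5.
P(M) = 0.5721^5 = 0.061286
P(M+2) = 5 × 0.5721^4 × 0.4279^1 = 0.229192
P(M+4) = 10 × 0.5721^3 × 0.4279^2 = 0.342847
P(M+6) = 10 × 0.5721^2 × 0.4279^3 = 0.256431
P(M+8) = 5 × 0.5721^1 × 0.4279^4 = 0.095898
P(M+10) = 0.4279^5 = 0.014345
The M+4 peak is largest (0.342847); scaling to 100 gives 17.9 : 66.8 : 100.0 : 74.8 : 28.0 : 4.2.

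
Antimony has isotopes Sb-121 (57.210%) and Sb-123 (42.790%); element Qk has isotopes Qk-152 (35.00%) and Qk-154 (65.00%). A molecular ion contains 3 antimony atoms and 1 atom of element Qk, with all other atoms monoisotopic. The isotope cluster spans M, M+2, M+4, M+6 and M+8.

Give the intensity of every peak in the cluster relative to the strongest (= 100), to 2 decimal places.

17.11 : 70.16 : 100.00 : 60.48 : 13.29

Antimony pattern (n=3): 0.18724742 : 0.42015297 : 0.3142518 : 0.07834781
Element Qk pattern (n=1): 0.3500 : 0.6500
Convolve the two distributions (both contribute in 2-u steps):
  M: 0.18724742×0.3500 = 0.065537
  M+2: 0.18724742×0.6500 + 0.42015297×0.3500 = 0.268764
  M+4: 0.42015297×0.6500 + 0.3142518×0.3500 = 0.383088
  M+6: 0.3142518×0.6500 + 0.07834781×0.3500 = 0.231685
  M+8: 0.07834781×0.6500 = 0.050926
Scale to base peak (0.383088) = 100: 17.11 : 70.16 : 100.00 : 60.48 : 13.29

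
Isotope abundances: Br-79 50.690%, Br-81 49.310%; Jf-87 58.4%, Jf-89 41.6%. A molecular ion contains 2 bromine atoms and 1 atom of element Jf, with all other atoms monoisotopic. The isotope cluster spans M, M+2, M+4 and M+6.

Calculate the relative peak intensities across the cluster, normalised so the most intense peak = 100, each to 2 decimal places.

Bromine pattern (n=2): 0.25694761 : 0.49990478 : 0.24314761
Element Jf pattern (n=1): 0.5840 : 0.4160
Convolve the two distributions (both contribute in 2-u steps):
  M: 0.25694761×0.5840 = 0.150057
  M+2: 0.25694761×0.4160 + 0.49990478×0.5840 = 0.398835
  M+4: 0.49990478×0.4160 + 0.24314761×0.5840 = 0.349959
  M+6: 0.24314761×0.4160 = 0.101149
Scale to base peak (0.398835) = 100: 37.62 : 100.00 : 87.75 : 25.36

37.62 : 100.00 : 87.75 : 25.36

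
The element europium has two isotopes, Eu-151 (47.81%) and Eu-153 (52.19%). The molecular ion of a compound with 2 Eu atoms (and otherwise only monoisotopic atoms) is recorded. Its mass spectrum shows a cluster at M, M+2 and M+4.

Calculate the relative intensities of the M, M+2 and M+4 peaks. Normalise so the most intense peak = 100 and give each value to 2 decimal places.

45.80 : 100.00 : 54.58

Expanding (0.4781 + 0.5219)^2:
P(M) = 0.4781^2 = 0.228580
P(M+2) = 2 × 0.4781^1 × 0.5219^1 = 0.499041
P(M+4) = 0.5219^2 = 0.272380
The M+2 peak is largest (0.499041); scaling to 100 gives 45.80 : 100.00 : 54.58.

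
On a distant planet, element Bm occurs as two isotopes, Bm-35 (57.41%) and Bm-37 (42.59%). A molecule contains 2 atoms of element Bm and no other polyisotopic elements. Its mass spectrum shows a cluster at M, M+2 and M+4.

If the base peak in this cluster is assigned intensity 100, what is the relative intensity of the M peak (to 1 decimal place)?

67.4

(0.5741 + 0.4259)^2 gives M 0.3296, M+2 0.4890, M+4 0.1814; the largest is M+2.
P(M+2) = C(2,1) × 0.5741^1 × 0.4259^1 = 2 × 0.5741 × 0.4259 = 0.489018 (base)
P(M) = C(2,0) × 0.5741^2 × 0.4259^0 = 1 × 0.32959081 × 1.0000 = 0.329591
Relative intensity = 0.329591 / 0.489018 × 100 = 67.4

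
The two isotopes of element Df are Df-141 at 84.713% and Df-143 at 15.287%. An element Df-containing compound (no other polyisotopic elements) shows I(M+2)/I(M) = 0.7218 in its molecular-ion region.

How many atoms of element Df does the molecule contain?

With n Df atoms, P(M+2)/P(M) = C(n,1)·p^(n−1)q / p^n = n·q/p = n · 0.15287/0.84713.
n = 0.7218 × 0.84713/0.15287 = 4.00 ≈ 4

4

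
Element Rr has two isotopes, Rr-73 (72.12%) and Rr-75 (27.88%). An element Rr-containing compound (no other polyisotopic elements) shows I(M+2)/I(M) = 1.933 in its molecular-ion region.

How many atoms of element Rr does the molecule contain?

The M+2/M ratio from n Rr atoms is n · q/p = n · 0.2788/0.7212.
n = 1.933 × 0.7212/0.2788 = 5.00 ≈ 5

5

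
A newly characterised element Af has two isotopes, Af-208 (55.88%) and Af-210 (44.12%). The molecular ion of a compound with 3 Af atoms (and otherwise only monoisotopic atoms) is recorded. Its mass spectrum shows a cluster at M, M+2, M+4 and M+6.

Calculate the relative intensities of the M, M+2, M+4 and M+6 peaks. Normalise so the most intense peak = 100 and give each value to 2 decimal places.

42.22 : 100.00 : 78.95 : 20.78

Expanding (0.5588 + 0.4412)^3:
P(M) = 0.5588^3 = 0.174489
P(M+2) = 3 × 0.5588^2 × 0.4412^1 = 0.413304
P(M+4) = 3 × 0.5588^1 × 0.4412^2 = 0.326324
P(M+6) = 0.4412^3 = 0.085883
The M+2 peak is largest (0.413304); scaling to 100 gives 42.22 : 100.00 : 78.95 : 20.78.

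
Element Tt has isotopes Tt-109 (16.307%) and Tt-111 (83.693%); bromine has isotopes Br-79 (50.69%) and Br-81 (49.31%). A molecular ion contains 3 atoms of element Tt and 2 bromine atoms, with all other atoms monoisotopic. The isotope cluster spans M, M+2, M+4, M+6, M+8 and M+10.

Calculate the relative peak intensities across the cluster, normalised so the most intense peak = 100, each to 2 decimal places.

0.30 : 5.13 : 32.54 : 89.85 : 100.00 : 37.87

Element Tt pattern (n=3): 0.00433633 : 0.06676649 : 0.34266804 : 0.58622915
Bromine pattern (n=2): 0.25694761 : 0.49990478 : 0.24314761
Convolve the two distributions (both contribute in 2-u steps):
  M: 0.00433633×0.25694761 = 0.001114
  M+2: 0.00433633×0.49990478 + 0.06676649×0.25694761 = 0.019323
  M+4: 0.00433633×0.24314761 + 0.06676649×0.49990478 + 0.34266804×0.25694761 = 0.122479
  M+6: 0.06676649×0.24314761 + 0.34266804×0.49990478 + 0.58622915×0.25694761 = 0.338166
  M+8: 0.34266804×0.24314761 + 0.58622915×0.49990478 = 0.376378
  M+10: 0.58622915×0.24314761 = 0.142540
Scale to base peak (0.376378) = 100: 0.30 : 5.13 : 32.54 : 89.85 : 100.00 : 37.87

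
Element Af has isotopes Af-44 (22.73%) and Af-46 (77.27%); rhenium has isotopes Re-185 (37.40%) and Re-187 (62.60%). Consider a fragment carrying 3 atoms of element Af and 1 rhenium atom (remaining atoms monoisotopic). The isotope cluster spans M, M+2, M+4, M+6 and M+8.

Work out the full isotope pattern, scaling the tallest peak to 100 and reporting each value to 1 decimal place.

Element Af pattern (n=3): 0.01174352 : 0.11976531 : 0.40713882 : 0.46135235
Rhenium pattern (n=1): 0.3740 : 0.6260
Convolve the two distributions (both contribute in 2-u steps):
  M: 0.01174352×0.3740 = 0.004392
  M+2: 0.01174352×0.6260 + 0.11976531×0.3740 = 0.052144
  M+4: 0.11976531×0.6260 + 0.40713882×0.3740 = 0.227243
  M+6: 0.40713882×0.6260 + 0.46135235×0.3740 = 0.427415
  M+8: 0.46135235×0.6260 = 0.288807
Scale to base peak (0.427415) = 100: 1.0 : 12.2 : 53.2 : 100.0 : 67.6

1.0 : 12.2 : 53.2 : 100.0 : 67.6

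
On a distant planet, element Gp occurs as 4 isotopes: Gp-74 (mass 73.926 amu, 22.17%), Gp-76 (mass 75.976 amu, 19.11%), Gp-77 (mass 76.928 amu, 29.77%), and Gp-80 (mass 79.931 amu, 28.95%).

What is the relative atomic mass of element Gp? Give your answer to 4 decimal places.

The abundance-weighted mean is 0.2217 × 73.926 + 0.1911 × 75.976 + 0.2977 × 76.928 + 0.2895 × 79.931
= 16.38939 + 14.51901 + 22.90147 + 23.14002 = 76.94989 amu

76.9499 amu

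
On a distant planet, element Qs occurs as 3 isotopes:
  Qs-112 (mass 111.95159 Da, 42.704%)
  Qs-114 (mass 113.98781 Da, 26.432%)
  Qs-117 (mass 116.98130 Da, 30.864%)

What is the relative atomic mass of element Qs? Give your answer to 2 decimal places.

114.04 Da

The abundance-weighted mean is 0.42704 × 111.95159 + 0.26432 × 113.98781 + 0.30864 × 116.98130
= 47.807807 + 30.129258 + 36.105108 = 114.042173 Da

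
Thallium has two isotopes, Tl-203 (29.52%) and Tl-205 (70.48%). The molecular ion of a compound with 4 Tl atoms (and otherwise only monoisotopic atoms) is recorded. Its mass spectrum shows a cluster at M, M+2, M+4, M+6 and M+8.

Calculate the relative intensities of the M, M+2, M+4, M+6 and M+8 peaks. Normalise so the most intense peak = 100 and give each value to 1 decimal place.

The 4 Tl atoms are independent, so intensities follow the terms of (0.2952 + 0.7048)^4.
P(M) = 0.2952^4 = 0.007594
P(M+2) = 4 × 0.2952^3 × 0.7048^1 = 0.072523
P(M+4) = 6 × 0.2952^2 × 0.7048^2 = 0.259726
P(M+6) = 4 × 0.2952^1 × 0.7048^3 = 0.413403
P(M+8) = 0.7048^4 = 0.246754
The M+6 peak is largest (0.413403); scaling to 100 gives 1.8 : 17.5 : 62.8 : 100.0 : 59.7.

1.8 : 17.5 : 62.8 : 100.0 : 59.7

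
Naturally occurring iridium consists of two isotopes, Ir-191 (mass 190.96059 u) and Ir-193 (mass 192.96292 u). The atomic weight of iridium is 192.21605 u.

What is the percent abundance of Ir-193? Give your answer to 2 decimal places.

62.70%

Writing the weighted mean with unknown fraction x of Ir-191:
190.96059·x + 192.96292·(1 − x) = 192.21605
(190.96059 − 192.96292)·x = 192.21605 − 192.96292
x = -0.74687 / -2.00233 = 0.37300 → 37.30% Ir-191, 62.70% Ir-193.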